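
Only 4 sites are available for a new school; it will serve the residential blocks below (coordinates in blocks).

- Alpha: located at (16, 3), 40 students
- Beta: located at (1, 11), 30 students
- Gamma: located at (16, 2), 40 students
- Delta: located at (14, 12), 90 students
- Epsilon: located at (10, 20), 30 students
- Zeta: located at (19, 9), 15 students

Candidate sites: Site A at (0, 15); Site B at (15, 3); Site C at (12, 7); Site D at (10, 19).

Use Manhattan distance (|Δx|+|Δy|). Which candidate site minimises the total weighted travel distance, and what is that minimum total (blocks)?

Total weighted distance at each candidate:
  Site A (0, 15): total = 4785
  Site B (15, 3): total = 2490
  Site C (12, 7): total = 2345
  Site D (10, 19): total = 3615
Minimum is at Site C with total 2345 blocks.

Site C, total 2345 blocks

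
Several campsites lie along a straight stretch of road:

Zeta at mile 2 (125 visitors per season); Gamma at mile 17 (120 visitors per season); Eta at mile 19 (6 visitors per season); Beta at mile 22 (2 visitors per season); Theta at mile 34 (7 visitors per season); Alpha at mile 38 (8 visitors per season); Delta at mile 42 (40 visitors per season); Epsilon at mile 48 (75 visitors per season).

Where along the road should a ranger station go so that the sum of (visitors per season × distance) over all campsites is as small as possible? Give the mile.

x = 17

For a sum of weighted absolute distances on a line, the optimum is the weighted median (not the mean). Total weight W = 383; half-weight = 191.5.
Sort by position and accumulate weight:
  mile 2 (Zeta, w=125) → cum 125
  mile 17 (Gamma, w=120) → cum 245  ≥ 191.5 → median here
  mile 19 (Eta, w=6) → cum 251
  mile 22 (Beta, w=2) → cum 253
  mile 34 (Theta, w=7) → cum 260
  mile 38 (Alpha, w=8) → cum 268
  mile 42 (Delta, w=40) → cum 308
  mile 48 (Epsilon, w=75) → cum 383
Optimal location: mile 17.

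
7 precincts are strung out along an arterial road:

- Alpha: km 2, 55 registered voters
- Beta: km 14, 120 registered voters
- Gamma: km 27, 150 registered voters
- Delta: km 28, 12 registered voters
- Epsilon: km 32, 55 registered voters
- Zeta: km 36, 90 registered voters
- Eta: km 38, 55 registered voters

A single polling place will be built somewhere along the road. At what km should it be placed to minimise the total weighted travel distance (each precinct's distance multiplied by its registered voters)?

x = 27

For a sum of weighted absolute distances on a line, the optimum is the weighted median (not the mean). Total weight W = 537; half-weight = 268.5.
Sort by position and accumulate weight:
  km 2 (Alpha, w=55) → cum 55
  km 14 (Beta, w=120) → cum 175
  km 27 (Gamma, w=150) → cum 325  ≥ 268.5 → median here
  km 28 (Delta, w=12) → cum 337
  km 32 (Epsilon, w=55) → cum 392
  km 36 (Zeta, w=90) → cum 482
  km 38 (Eta, w=55) → cum 537
Optimal location: km 27.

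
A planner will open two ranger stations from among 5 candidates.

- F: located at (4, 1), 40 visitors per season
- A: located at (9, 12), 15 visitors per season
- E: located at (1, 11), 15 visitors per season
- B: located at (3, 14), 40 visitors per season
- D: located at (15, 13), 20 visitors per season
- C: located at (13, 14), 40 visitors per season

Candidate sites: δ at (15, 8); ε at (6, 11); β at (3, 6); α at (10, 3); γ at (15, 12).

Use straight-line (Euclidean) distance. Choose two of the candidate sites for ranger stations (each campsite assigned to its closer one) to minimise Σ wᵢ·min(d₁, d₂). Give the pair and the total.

{β, γ}, total 827.9

Evaluate every pair (each demand assigned to the nearer of the two):
  {β, γ}: total = 827.9
  {ε, γ}: total = 833.2
  {ε, β}: total = 985.1
  {ε, α}: total = 1034.1
  {δ, ε}: total = 1053.0
  {δ, β}: total = 1065.9
  {α, γ}: total = 1143.4
  {β, α}: total = 1411.7
  {δ, α}: total = 1416.3
  {δ, γ}: total = 1441.8
Best pair: {β, γ} with total 827.9.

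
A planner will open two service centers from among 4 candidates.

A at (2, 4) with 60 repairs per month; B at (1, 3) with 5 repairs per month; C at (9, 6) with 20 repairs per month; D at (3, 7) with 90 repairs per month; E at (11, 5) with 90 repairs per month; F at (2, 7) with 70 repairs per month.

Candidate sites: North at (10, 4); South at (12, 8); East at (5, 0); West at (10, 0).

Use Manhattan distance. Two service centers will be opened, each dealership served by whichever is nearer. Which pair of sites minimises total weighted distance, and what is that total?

{North, East}, total 2205

Evaluate every pair (each demand assigned to the nearer of the two):
  {North, East}: total = 2205
  {South, East}: total = 2425
  {North, South}: total = 2440
  {North, West}: total = 2440
  {East, West}: total = 2645
  {South, West}: total = 2910
Best pair: {North, East} with total 2205.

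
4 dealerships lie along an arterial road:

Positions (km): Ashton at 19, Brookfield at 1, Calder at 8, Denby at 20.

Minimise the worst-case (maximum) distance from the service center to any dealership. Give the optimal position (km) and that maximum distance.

The 1-center on a line is the midpoint of the two extreme points: leftmost at 1, rightmost at 20.
Optimal location = (1 + 20)/2 = 10.5; maximum distance = (20 − 1)/2 = 9.5.

location 10.5, max distance 9.5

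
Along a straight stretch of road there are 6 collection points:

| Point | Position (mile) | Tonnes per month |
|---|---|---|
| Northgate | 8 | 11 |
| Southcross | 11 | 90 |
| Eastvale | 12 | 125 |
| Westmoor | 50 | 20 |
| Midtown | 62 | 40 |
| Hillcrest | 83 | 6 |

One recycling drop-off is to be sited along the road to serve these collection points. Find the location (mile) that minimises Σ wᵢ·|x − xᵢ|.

For a sum of weighted absolute distances on a line, the optimum is the weighted median (not the mean). Total weight W = 292; half-weight = 146.
Sort by position and accumulate weight:
  mile 8 (Northgate, w=11) → cum 11
  mile 11 (Southcross, w=90) → cum 101
  mile 12 (Eastvale, w=125) → cum 226  ≥ 146 → median here
  mile 50 (Westmoor, w=20) → cum 246
  mile 62 (Midtown, w=40) → cum 286
  mile 83 (Hillcrest, w=6) → cum 292
Optimal location: mile 12.

x = 12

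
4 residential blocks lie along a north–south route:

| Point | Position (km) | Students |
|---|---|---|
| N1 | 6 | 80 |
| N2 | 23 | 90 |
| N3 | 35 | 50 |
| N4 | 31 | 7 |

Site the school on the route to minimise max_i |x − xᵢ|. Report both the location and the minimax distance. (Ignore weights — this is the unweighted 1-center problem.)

The 1-center on a line is the midpoint of the two extreme points: leftmost at 6, rightmost at 35.
Optimal location = (6 + 35)/2 = 20.5; maximum distance = (35 − 6)/2 = 14.5.

location 20.5, max distance 14.5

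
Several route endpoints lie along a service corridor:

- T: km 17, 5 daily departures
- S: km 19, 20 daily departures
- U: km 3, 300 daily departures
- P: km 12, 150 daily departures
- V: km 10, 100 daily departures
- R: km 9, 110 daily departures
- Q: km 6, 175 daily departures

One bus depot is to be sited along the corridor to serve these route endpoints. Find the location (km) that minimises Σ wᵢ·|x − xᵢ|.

x = 6

For a sum of weighted absolute distances on a line, the optimum is the weighted median (not the mean). Total weight W = 860; half-weight = 430.
Sort by position and accumulate weight:
  km 3 (U, w=300) → cum 300
  km 6 (Q, w=175) → cum 475  ≥ 430 → median here
  km 9 (R, w=110) → cum 585
  km 10 (V, w=100) → cum 685
  km 12 (P, w=150) → cum 835
  km 17 (T, w=5) → cum 840
  km 19 (S, w=20) → cum 860
Optimal location: km 6.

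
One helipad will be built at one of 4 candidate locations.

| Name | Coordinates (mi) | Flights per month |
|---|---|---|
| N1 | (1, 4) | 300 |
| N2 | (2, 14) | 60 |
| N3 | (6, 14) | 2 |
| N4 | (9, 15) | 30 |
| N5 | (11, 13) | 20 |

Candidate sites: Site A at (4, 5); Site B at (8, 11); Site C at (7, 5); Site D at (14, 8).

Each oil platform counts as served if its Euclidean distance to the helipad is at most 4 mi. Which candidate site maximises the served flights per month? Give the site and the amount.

Site A, covering 300

Coverage radius r = 4 mi; a point is covered iff (Δx)²+(Δy)² ≤ 4² = 16.
  Site A (4, 5): covers {N1} → 300
  Site B (8, 11): covers {N3, N5} → 22
  Site C (7, 5): covers {none} → 0
  Site D (14, 8): covers {none} → 0
Maximum coverage at Site A: 300 flights per month.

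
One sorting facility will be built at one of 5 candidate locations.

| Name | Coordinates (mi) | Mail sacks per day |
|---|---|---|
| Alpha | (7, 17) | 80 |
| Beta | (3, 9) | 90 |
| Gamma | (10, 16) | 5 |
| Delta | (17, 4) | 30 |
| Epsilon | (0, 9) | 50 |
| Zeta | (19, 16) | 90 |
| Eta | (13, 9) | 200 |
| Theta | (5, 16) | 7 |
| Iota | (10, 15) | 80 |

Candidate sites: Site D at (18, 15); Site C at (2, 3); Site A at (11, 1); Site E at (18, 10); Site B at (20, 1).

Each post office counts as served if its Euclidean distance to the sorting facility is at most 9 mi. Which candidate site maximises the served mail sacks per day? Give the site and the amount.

Coverage radius r = 9 mi; a point is covered iff (Δx)²+(Δy)² ≤ 9² = 81.
  Site D (18, 15): covers {Gamma, Zeta, Eta, Iota} → 375
  Site C (2, 3): covers {Beta, Epsilon} → 140
  Site A (11, 1): covers {Delta, Eta} → 230
  Site E (18, 10): covers {Delta, Zeta, Eta} → 320
  Site B (20, 1): covers {Delta} → 30
Maximum coverage at Site D: 375 mail sacks per day.

Site D, covering 375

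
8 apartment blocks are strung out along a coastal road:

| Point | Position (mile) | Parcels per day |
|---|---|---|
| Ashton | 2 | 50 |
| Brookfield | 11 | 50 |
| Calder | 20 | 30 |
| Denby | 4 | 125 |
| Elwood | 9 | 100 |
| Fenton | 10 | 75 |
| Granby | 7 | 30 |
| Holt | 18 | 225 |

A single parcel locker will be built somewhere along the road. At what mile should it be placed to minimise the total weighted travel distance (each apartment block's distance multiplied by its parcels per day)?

x = 10

For a sum of weighted absolute distances on a line, the optimum is the weighted median (not the mean). Total weight W = 685; half-weight = 342.5.
Sort by position and accumulate weight:
  mile 2 (Ashton, w=50) → cum 50
  mile 4 (Denby, w=125) → cum 175
  mile 7 (Granby, w=30) → cum 205
  mile 9 (Elwood, w=100) → cum 305
  mile 10 (Fenton, w=75) → cum 380  ≥ 342.5 → median here
  mile 11 (Brookfield, w=50) → cum 430
  mile 18 (Holt, w=225) → cum 655
  mile 20 (Calder, w=30) → cum 685
Optimal location: mile 10.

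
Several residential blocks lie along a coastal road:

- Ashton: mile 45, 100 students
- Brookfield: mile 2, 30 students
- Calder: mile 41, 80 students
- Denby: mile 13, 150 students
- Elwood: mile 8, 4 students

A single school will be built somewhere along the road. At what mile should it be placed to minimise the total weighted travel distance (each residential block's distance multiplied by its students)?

For a sum of weighted absolute distances on a line, the optimum is the weighted median (not the mean). Total weight W = 364; half-weight = 182.
Sort by position and accumulate weight:
  mile 2 (Brookfield, w=30) → cum 30
  mile 8 (Elwood, w=4) → cum 34
  mile 13 (Denby, w=150) → cum 184  ≥ 182 → median here
  mile 41 (Calder, w=80) → cum 264
  mile 45 (Ashton, w=100) → cum 364
Optimal location: mile 13.

x = 13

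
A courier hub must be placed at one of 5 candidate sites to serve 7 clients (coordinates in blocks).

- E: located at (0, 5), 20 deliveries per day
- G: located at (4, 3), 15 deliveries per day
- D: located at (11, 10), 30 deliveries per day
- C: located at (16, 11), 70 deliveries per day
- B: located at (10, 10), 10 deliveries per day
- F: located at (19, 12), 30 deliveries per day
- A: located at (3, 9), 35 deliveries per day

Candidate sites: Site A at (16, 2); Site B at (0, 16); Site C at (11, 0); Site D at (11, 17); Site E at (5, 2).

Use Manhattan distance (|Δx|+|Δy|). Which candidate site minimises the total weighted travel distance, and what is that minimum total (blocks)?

Total weighted distance at each candidate:
  Site A (16, 2): total = 2825
  Site B (0, 16): total = 3655
  Site C (11, 0): total = 3195
  Site D (11, 17): total = 2785
  Site E (5, 2): total = 3175
Minimum is at Site D with total 2785 blocks.

Site D, total 2785 blocks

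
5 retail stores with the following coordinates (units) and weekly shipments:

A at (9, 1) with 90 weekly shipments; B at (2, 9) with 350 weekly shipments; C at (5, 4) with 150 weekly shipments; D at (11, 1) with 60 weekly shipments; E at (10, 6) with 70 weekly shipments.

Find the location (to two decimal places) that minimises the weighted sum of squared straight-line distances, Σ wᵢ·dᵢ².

(5.03, 6.00)

The minimiser of Σwᵢ‖p−pᵢ‖² is the weighted centroid p* = (Σwᵢpᵢ)/(Σwᵢ).
Σwᵢ = 720.
Σwᵢxᵢ = 90·9 + 350·2 + 150·5 + 60·11 + 70·10 = 3620.
Σwᵢyᵢ = 90·1 + 350·9 + 150·4 + 60·1 + 70·6 = 4320.
x* = 3620/720 = 5.03, y* = 4320/720 = 6.00.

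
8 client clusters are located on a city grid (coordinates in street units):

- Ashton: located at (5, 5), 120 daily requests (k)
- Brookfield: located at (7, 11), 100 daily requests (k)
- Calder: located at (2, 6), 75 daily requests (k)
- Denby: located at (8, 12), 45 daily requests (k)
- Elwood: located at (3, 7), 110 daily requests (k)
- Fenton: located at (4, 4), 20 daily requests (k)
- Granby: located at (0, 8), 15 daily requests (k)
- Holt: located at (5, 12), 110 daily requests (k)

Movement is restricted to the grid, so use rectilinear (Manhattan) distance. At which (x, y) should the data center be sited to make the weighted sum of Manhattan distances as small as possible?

(5, 7)

Manhattan distance separates: Σwᵢ(|x−xᵢ|+|y−yᵢ|) = Σwᵢ|x−xᵢ| + Σwᵢ|y−yᵢ|, so x and y are optimised independently as 1-D weighted medians.
Total weight W = 595; half = 297.5.
x-coordinate, sorted with cumulative weight:
  x=0 (Granby, w=15) cum 15
  x=2 (Calder, w=75) cum 90
  x=3 (Elwood, w=110) cum 200
  x=4 (Fenton, w=20) cum 220
  x=5 (Ashton, w=120) cum 340  ← median
  x=5 (Holt, w=110) cum 450
  x=7 (Brookfield, w=100) cum 550
  x=8 (Denby, w=45) cum 595
⇒ x* = 5
y-coordinate, sorted with cumulative weight:
  y=4 (Fenton, w=20) cum 20
  y=5 (Ashton, w=120) cum 140
  y=6 (Calder, w=75) cum 215
  y=7 (Elwood, w=110) cum 325  ← median
  y=8 (Granby, w=15) cum 340
  y=11 (Brookfield, w=100) cum 440
  y=12 (Denby, w=45) cum 485
  y=12 (Holt, w=110) cum 595
⇒ y* = 7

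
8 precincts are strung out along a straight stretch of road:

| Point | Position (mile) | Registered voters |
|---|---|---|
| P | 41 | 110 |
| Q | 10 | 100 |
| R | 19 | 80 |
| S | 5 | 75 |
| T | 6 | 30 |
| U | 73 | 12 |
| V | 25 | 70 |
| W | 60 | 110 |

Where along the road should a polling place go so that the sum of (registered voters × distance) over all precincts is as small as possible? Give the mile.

For a sum of weighted absolute distances on a line, the optimum is the weighted median (not the mean). Total weight W = 587; half-weight = 293.5.
Sort by position and accumulate weight:
  mile 5 (S, w=75) → cum 75
  mile 6 (T, w=30) → cum 105
  mile 10 (Q, w=100) → cum 205
  mile 19 (R, w=80) → cum 285
  mile 25 (V, w=70) → cum 355  ≥ 293.5 → median here
  mile 41 (P, w=110) → cum 465
  mile 60 (W, w=110) → cum 575
  mile 73 (U, w=12) → cum 587
Optimal location: mile 25.

x = 25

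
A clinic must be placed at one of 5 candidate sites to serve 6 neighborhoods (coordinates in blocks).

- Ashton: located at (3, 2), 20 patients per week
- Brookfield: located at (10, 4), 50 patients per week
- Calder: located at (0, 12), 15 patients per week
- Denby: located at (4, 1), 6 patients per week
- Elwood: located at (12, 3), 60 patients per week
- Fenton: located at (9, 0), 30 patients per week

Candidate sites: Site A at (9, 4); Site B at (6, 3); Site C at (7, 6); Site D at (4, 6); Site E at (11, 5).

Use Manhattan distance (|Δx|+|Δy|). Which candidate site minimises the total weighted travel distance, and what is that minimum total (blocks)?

Total weighted distance at each candidate:
  Site A (9, 4): total = 873
  Site B (6, 3): total = 1119
  Site C (7, 6): total = 1373
  Site D (4, 6): total = 1670
  Site E (11, 5): total = 1046
Minimum is at Site A with total 873 blocks.

Site A, total 873 blocks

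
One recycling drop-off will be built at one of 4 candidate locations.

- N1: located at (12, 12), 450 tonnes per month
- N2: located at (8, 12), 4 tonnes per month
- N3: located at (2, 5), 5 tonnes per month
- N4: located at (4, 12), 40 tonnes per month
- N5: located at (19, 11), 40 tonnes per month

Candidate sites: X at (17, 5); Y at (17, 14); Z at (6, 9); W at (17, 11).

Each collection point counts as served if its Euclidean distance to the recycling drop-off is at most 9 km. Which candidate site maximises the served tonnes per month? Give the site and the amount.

Coverage radius r = 9 km; a point is covered iff (Δx)²+(Δy)² ≤ 9² = 81.
  X (17, 5): covers {N1, N5} → 490
  Y (17, 14): covers {N1, N5} → 490
  Z (6, 9): covers {N1, N2, N3, N4} → 499
  W (17, 11): covers {N1, N5} → 490
Maximum coverage at Z: 499 tonnes per month.

Z, covering 499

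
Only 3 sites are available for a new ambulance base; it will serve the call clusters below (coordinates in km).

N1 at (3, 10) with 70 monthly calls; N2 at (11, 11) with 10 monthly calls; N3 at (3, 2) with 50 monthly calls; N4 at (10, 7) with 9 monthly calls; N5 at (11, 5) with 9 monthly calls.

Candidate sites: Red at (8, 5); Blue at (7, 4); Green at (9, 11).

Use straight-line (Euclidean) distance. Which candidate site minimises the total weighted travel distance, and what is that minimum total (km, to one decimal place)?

Total weighted distance at each candidate:
  Red (8, 5): total = 906.1
  Blue (7, 4): total = 884.3
  Green (9, 11): total = 1080.7
Minimum is at Blue with total 884.3 km.

Blue, total 884.3 km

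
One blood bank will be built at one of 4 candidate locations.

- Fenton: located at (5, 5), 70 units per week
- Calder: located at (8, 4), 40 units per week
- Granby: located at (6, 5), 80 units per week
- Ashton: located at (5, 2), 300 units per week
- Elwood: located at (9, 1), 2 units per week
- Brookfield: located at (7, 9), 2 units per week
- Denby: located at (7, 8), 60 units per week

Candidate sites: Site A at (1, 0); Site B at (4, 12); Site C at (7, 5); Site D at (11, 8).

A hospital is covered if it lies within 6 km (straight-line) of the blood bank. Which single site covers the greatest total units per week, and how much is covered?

Coverage radius r = 6 km; a point is covered iff (Δx)²+(Δy)² ≤ 6² = 36.
  Site A (1, 0): covers {Ashton} → 300
  Site B (4, 12): covers {Brookfield, Denby} → 62
  Site C (7, 5): covers {Fenton, Calder, Granby, Ashton, Elwood, Brookfield, Denby} → 554
  Site D (11, 8): covers {Calder, Granby, Brookfield, Denby} → 182
Maximum coverage at Site C: 554 units per week.

Site C, covering 554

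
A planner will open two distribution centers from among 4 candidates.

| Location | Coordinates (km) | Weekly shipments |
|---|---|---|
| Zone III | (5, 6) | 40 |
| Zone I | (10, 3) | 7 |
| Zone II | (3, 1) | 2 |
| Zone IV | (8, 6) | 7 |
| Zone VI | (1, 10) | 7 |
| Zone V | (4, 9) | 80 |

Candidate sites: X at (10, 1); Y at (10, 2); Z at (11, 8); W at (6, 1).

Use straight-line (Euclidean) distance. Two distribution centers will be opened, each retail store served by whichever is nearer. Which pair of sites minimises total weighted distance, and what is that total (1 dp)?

Evaluate every pair (each demand assigned to the nearer of the two):
  {Z, W}: total = 903.6
  {Y, Z}: total = 936.4
  {X, Z}: total = 943.3
  {Y, W}: total = 980.0
  {X, W}: total = 993.4
  {X, Y}: total = 1130.3
Best pair: {Z, W} with total 903.6.

{Z, W}, total 903.6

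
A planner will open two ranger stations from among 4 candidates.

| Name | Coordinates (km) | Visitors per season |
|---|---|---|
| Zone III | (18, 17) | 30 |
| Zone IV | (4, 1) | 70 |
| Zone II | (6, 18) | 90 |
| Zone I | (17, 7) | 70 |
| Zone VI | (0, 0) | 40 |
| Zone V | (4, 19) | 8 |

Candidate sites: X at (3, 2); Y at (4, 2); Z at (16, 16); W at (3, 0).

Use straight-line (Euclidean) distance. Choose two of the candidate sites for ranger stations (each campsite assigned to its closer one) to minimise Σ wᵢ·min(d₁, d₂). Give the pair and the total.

{Z, W}, total 1936.7

Evaluate every pair (each demand assigned to the nearer of the two):
  {Z, W}: total = 1936.7
  {X, Z}: total = 1961.0
  {Y, Z}: total = 1966.6
  {Y, W}: total = 3367.7
  {X, Y}: total = 3392.0
  {X, W}: total = 3497.3
Best pair: {Z, W} with total 1936.7.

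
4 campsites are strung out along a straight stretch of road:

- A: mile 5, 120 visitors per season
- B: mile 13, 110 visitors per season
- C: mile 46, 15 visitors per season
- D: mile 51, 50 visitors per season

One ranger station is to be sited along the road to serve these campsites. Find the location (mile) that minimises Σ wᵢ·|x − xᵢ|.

For a sum of weighted absolute distances on a line, the optimum is the weighted median (not the mean). Total weight W = 295; half-weight = 147.5.
Sort by position and accumulate weight:
  mile 5 (A, w=120) → cum 120
  mile 13 (B, w=110) → cum 230  ≥ 147.5 → median here
  mile 46 (C, w=15) → cum 245
  mile 51 (D, w=50) → cum 295
Optimal location: mile 13.

x = 13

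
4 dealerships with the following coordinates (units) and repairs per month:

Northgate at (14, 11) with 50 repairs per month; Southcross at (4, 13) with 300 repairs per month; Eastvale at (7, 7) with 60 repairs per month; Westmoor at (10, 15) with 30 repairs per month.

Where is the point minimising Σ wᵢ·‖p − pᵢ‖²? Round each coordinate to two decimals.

(5.95, 12.09)

The minimiser of Σwᵢ‖p−pᵢ‖² is the weighted centroid p* = (Σwᵢpᵢ)/(Σwᵢ).
Σwᵢ = 440.
Σwᵢxᵢ = 50·14 + 300·4 + 60·7 + 30·10 = 2620.
Σwᵢyᵢ = 50·11 + 300·13 + 60·7 + 30·15 = 5320.
x* = 2620/440 = 5.95, y* = 5320/440 = 12.09.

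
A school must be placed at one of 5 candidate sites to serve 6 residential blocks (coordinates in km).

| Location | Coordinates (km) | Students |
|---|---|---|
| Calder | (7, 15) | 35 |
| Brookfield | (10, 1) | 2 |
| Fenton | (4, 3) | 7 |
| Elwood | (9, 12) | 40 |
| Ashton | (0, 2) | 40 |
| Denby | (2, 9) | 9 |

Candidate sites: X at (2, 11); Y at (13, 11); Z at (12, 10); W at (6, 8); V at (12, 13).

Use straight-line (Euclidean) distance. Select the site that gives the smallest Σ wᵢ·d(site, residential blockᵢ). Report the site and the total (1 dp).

W, total 877.8 km

Total weighted distance at each candidate:
  X (2, 11): total = 977.1
  Y (13, 11): total = 1255.6
  Z (12, 10): total = 1151.9
  W (6, 8): total = 877.8
  V (12, 13): total = 1177.0
Minimum is at W with total 877.8 km.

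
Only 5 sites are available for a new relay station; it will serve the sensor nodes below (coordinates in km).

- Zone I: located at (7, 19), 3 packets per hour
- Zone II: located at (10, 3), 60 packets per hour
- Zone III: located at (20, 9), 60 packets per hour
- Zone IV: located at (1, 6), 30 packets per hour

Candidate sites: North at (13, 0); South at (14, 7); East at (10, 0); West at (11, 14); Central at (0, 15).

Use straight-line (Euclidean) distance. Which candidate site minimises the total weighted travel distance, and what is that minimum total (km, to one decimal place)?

South, total 1151.7 km

Total weighted distance at each candidate:
  North (13, 0): total = 1400.9
  South (14, 7): total = 1151.7
  East (10, 0): total = 1369.4
  West (11, 14): total = 1683.9
  Central (0, 15): total = 2485.9
Minimum is at South with total 1151.7 km.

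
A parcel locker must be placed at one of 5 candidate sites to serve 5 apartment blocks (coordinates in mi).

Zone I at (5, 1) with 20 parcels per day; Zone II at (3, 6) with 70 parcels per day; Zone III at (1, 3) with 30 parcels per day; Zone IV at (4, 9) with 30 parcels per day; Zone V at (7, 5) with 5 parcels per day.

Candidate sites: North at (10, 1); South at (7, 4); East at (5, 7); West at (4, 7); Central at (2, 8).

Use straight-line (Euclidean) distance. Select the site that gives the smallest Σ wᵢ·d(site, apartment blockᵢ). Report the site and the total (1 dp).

Total weighted distance at each candidate:
  North (10, 1): total = 1303.7
  South (7, 4): total = 747.6
  East (5, 7): total = 527.5
  West (4, 7): total = 448.7
  Central (2, 8): total = 558.0
Minimum is at West with total 448.7 mi.

West, total 448.7 mi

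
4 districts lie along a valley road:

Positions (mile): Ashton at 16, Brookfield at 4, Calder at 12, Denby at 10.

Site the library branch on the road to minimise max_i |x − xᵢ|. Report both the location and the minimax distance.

location 10, max distance 6

The 1-center on a line is the midpoint of the two extreme points: leftmost at 4, rightmost at 16.
Optimal location = (4 + 16)/2 = 10; maximum distance = (16 − 4)/2 = 6.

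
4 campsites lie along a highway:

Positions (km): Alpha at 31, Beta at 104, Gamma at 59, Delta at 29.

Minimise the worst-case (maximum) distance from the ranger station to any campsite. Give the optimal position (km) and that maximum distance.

location 66.5, max distance 37.5

The 1-center on a line is the midpoint of the two extreme points: leftmost at 29, rightmost at 104.
Optimal location = (29 + 104)/2 = 66.5; maximum distance = (104 − 29)/2 = 37.5.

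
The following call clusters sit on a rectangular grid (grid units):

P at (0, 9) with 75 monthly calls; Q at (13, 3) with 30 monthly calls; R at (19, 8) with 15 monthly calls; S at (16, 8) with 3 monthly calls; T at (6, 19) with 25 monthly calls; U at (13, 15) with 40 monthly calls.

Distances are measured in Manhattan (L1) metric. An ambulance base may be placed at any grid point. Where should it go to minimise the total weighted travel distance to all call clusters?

(6, 9)

Manhattan distance separates: Σwᵢ(|x−xᵢ|+|y−yᵢ|) = Σwᵢ|x−xᵢ| + Σwᵢ|y−yᵢ|, so x and y are optimised independently as 1-D weighted medians.
Total weight W = 188; half = 94.
x-coordinate, sorted with cumulative weight:
  x=0 (P, w=75) cum 75
  x=6 (T, w=25) cum 100  ← median
  x=13 (Q, w=30) cum 130
  x=13 (U, w=40) cum 170
  x=16 (S, w=3) cum 173
  x=19 (R, w=15) cum 188
⇒ x* = 6
y-coordinate, sorted with cumulative weight:
  y=3 (Q, w=30) cum 30
  y=8 (R, w=15) cum 45
  y=8 (S, w=3) cum 48
  y=9 (P, w=75) cum 123  ← median
  y=15 (U, w=40) cum 163
  y=19 (T, w=25) cum 188
⇒ y* = 9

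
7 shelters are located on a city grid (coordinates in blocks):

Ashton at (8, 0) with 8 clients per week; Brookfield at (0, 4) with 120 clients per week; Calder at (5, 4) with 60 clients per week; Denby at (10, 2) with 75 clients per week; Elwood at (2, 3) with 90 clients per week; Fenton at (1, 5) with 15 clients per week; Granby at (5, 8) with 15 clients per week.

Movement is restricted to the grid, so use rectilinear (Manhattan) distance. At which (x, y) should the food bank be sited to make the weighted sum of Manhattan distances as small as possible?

(2, 4)

Manhattan distance separates: Σwᵢ(|x−xᵢ|+|y−yᵢ|) = Σwᵢ|x−xᵢ| + Σwᵢ|y−yᵢ|, so x and y are optimised independently as 1-D weighted medians.
Total weight W = 383; half = 191.5.
x-coordinate, sorted with cumulative weight:
  x=0 (Brookfield, w=120) cum 120
  x=1 (Fenton, w=15) cum 135
  x=2 (Elwood, w=90) cum 225  ← median
  x=5 (Calder, w=60) cum 285
  x=5 (Granby, w=15) cum 300
  x=8 (Ashton, w=8) cum 308
  x=10 (Denby, w=75) cum 383
⇒ x* = 2
y-coordinate, sorted with cumulative weight:
  y=0 (Ashton, w=8) cum 8
  y=2 (Denby, w=75) cum 83
  y=3 (Elwood, w=90) cum 173
  y=4 (Brookfield, w=120) cum 293  ← median
  y=4 (Calder, w=60) cum 353
  y=5 (Fenton, w=15) cum 368
  y=8 (Granby, w=15) cum 383
⇒ y* = 4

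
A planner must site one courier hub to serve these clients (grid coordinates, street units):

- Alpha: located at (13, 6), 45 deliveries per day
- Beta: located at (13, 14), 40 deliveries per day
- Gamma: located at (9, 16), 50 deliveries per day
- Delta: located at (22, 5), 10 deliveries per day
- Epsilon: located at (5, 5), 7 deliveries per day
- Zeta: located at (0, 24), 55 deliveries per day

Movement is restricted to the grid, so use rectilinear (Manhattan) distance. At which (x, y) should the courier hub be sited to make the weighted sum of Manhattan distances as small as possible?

Manhattan distance separates: Σwᵢ(|x−xᵢ|+|y−yᵢ|) = Σwᵢ|x−xᵢ| + Σwᵢ|y−yᵢ|, so x and y are optimised independently as 1-D weighted medians.
Total weight W = 207; half = 103.5.
x-coordinate, sorted with cumulative weight:
  x=0 (Zeta, w=55) cum 55
  x=5 (Epsilon, w=7) cum 62
  x=9 (Gamma, w=50) cum 112  ← median
  x=13 (Alpha, w=45) cum 157
  x=13 (Beta, w=40) cum 197
  x=22 (Delta, w=10) cum 207
⇒ x* = 9
y-coordinate, sorted with cumulative weight:
  y=5 (Delta, w=10) cum 10
  y=5 (Epsilon, w=7) cum 17
  y=6 (Alpha, w=45) cum 62
  y=14 (Beta, w=40) cum 102
  y=16 (Gamma, w=50) cum 152  ← median
  y=24 (Zeta, w=55) cum 207
⇒ y* = 16

(9, 16)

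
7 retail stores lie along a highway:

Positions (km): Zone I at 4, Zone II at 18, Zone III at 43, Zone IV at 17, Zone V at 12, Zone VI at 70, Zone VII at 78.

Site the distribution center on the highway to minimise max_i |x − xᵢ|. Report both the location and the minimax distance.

The 1-center on a line is the midpoint of the two extreme points: leftmost at 4, rightmost at 78.
Optimal location = (4 + 78)/2 = 41; maximum distance = (78 − 4)/2 = 37.

location 41, max distance 37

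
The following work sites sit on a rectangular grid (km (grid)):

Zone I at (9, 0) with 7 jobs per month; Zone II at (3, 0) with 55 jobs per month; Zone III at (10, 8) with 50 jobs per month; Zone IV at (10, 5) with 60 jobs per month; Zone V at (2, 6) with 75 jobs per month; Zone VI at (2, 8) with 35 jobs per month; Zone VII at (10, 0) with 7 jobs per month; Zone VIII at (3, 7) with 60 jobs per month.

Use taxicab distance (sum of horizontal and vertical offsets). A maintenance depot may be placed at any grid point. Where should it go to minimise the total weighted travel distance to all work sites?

(3, 6)

Manhattan distance separates: Σwᵢ(|x−xᵢ|+|y−yᵢ|) = Σwᵢ|x−xᵢ| + Σwᵢ|y−yᵢ|, so x and y are optimised independently as 1-D weighted medians.
Total weight W = 349; half = 174.5.
x-coordinate, sorted with cumulative weight:
  x=2 (Zone V, w=75) cum 75
  x=2 (Zone VI, w=35) cum 110
  x=3 (Zone II, w=55) cum 165
  x=3 (Zone VIII, w=60) cum 225  ← median
  x=9 (Zone I, w=7) cum 232
  x=10 (Zone III, w=50) cum 282
  x=10 (Zone IV, w=60) cum 342
  x=10 (Zone VII, w=7) cum 349
⇒ x* = 3
y-coordinate, sorted with cumulative weight:
  y=0 (Zone I, w=7) cum 7
  y=0 (Zone II, w=55) cum 62
  y=0 (Zone VII, w=7) cum 69
  y=5 (Zone IV, w=60) cum 129
  y=6 (Zone V, w=75) cum 204  ← median
  y=7 (Zone VIII, w=60) cum 264
  y=8 (Zone III, w=50) cum 314
  y=8 (Zone VI, w=35) cum 349
⇒ y* = 6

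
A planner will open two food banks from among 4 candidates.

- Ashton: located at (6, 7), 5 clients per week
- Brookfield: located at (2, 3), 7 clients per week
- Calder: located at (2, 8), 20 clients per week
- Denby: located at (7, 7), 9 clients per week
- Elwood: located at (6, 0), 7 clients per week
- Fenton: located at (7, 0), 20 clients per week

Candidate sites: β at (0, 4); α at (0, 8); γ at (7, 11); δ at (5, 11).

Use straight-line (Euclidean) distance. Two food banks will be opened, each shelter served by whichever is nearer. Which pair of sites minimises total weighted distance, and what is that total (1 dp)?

{β, α}, total 361.4

Evaluate every pair (each demand assigned to the nearer of the two):
  {β, α}: total = 361.4
  {β, δ}: total = 373.1
  {β, γ}: total = 373.4
  {α, γ}: total = 416.9
  {α, δ}: total = 421.2
  {γ, δ}: total = 498.6
Best pair: {β, α} with total 361.4.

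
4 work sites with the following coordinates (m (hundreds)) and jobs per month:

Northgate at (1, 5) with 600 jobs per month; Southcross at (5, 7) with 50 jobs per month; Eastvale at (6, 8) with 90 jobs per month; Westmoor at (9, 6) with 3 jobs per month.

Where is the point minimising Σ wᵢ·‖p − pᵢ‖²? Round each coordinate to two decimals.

The minimiser of Σwᵢ‖p−pᵢ‖² is the weighted centroid p* = (Σwᵢpᵢ)/(Σwᵢ).
Σwᵢ = 743.
Σwᵢxᵢ = 600·1 + 50·5 + 90·6 + 3·9 = 1417.
Σwᵢyᵢ = 600·5 + 50·7 + 90·8 + 3·6 = 4088.
x* = 1417/743 = 1.91, y* = 4088/743 = 5.50.

(1.91, 5.50)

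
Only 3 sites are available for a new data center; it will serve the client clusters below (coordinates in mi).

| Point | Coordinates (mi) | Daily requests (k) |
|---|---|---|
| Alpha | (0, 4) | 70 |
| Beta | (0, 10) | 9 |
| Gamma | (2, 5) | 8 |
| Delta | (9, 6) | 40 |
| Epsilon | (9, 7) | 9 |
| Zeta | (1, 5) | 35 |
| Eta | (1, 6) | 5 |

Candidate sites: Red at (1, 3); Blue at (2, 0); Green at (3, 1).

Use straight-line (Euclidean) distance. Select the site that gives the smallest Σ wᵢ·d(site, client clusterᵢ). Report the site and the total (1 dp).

Total weighted distance at each candidate:
  Red (1, 3): total = 687.8
  Blue (2, 0): total = 1111.6
  Green (3, 1): total = 987.6
Minimum is at Red with total 687.8 mi.

Red, total 687.8 mi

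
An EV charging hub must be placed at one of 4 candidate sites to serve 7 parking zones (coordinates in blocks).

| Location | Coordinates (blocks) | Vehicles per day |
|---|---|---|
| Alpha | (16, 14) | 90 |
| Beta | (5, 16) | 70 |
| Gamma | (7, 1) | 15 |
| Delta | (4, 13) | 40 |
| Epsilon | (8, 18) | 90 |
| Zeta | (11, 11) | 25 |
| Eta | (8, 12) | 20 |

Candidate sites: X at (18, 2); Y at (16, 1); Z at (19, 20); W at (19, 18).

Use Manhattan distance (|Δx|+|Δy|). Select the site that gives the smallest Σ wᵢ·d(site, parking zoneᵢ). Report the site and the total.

Total weighted distance at each candidate:
  X (18, 2): total = 7470
  Y (16, 1): total = 7090
  Z (19, 20): total = 5390
  W (19, 18): total = 4690
Minimum is at W with total 4690 blocks.

W, total 4690 blocks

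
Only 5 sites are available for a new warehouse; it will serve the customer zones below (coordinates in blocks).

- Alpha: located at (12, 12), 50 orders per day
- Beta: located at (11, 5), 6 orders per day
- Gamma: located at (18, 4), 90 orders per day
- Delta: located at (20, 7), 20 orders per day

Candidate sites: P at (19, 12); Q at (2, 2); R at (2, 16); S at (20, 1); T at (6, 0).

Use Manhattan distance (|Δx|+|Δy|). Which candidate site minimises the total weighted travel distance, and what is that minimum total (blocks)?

Total weighted distance at each candidate:
  P (19, 12): total = 1370
  Q (2, 2): total = 3152
  R (2, 16): total = 3880
  S (20, 1): total = 1598
  T (6, 0): total = 2820
Minimum is at P with total 1370 blocks.

P, total 1370 blocks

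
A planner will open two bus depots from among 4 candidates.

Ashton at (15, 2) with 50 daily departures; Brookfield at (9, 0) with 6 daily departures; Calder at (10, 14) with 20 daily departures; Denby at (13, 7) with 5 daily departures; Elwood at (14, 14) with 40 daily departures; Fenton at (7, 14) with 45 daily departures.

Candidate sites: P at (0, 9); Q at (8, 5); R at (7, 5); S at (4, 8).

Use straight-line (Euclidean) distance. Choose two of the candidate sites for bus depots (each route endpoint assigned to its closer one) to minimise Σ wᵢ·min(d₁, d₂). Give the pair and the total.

Evaluate every pair (each demand assigned to the nearer of the two):
  {Q, S}: total = 1342.5
  {R, S}: total = 1418.8
  {P, Q}: total = 1442.5
  {Q, R}: total = 1460.4
  {P, R}: total = 1524.0
  {P, S}: total = 1666.4
Best pair: {Q, S} with total 1342.5.

{Q, S}, total 1342.5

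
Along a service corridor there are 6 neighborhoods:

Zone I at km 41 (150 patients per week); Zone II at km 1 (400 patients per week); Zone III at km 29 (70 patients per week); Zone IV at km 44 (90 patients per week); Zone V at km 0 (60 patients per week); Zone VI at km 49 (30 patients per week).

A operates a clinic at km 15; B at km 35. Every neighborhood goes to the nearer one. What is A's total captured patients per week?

460

The indifferent point is the midpoint (15+35)/2 = 25; neighborhoods left of it (closer to A at 15) go to A, those right go to B.
  Zone V at 0 (w=60) → A
  Zone II at 1 (w=400) → A
  Zone III at 29 (w=70) → B
  Zone I at 41 (w=150) → B
  Zone IV at 44 (w=90) → B
  Zone VI at 49 (w=30) → B
A captures 460; B captures 340.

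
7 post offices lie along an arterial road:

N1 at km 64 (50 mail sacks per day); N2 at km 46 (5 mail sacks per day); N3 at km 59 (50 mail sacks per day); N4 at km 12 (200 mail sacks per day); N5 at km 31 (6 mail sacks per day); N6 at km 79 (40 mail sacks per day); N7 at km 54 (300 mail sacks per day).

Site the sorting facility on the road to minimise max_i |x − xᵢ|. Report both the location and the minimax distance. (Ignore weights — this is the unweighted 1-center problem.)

location 45.5, max distance 33.5

The 1-center on a line is the midpoint of the two extreme points: leftmost at 12, rightmost at 79.
Optimal location = (12 + 79)/2 = 45.5; maximum distance = (79 − 12)/2 = 33.5.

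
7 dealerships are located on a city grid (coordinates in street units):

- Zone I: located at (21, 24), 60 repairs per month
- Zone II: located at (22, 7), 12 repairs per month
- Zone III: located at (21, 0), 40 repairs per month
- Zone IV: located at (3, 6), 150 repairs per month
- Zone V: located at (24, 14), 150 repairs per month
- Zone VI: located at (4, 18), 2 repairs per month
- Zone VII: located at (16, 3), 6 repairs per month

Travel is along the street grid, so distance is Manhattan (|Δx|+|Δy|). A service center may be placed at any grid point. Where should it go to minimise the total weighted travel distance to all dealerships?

(21, 14)

Manhattan distance separates: Σwᵢ(|x−xᵢ|+|y−yᵢ|) = Σwᵢ|x−xᵢ| + Σwᵢ|y−yᵢ|, so x and y are optimised independently as 1-D weighted medians.
Total weight W = 420; half = 210.
x-coordinate, sorted with cumulative weight:
  x=3 (Zone IV, w=150) cum 150
  x=4 (Zone VI, w=2) cum 152
  x=16 (Zone VII, w=6) cum 158
  x=21 (Zone I, w=60) cum 218  ← median
  x=21 (Zone III, w=40) cum 258
  x=22 (Zone II, w=12) cum 270
  x=24 (Zone V, w=150) cum 420
⇒ x* = 21
y-coordinate, sorted with cumulative weight:
  y=0 (Zone III, w=40) cum 40
  y=3 (Zone VII, w=6) cum 46
  y=6 (Zone IV, w=150) cum 196
  y=7 (Zone II, w=12) cum 208
  y=14 (Zone V, w=150) cum 358  ← median
  y=18 (Zone VI, w=2) cum 360
  y=24 (Zone I, w=60) cum 420
⇒ y* = 14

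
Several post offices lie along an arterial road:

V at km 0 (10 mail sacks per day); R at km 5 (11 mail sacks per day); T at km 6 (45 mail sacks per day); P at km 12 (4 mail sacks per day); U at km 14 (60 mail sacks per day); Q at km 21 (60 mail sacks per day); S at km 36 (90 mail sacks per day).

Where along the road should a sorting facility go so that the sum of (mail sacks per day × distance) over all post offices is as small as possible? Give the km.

x = 21

For a sum of weighted absolute distances on a line, the optimum is the weighted median (not the mean). Total weight W = 280; half-weight = 140.
Sort by position and accumulate weight:
  km 0 (V, w=10) → cum 10
  km 5 (R, w=11) → cum 21
  km 6 (T, w=45) → cum 66
  km 12 (P, w=4) → cum 70
  km 14 (U, w=60) → cum 130
  km 21 (Q, w=60) → cum 190  ≥ 140 → median here
  km 36 (S, w=90) → cum 280
Optimal location: km 21.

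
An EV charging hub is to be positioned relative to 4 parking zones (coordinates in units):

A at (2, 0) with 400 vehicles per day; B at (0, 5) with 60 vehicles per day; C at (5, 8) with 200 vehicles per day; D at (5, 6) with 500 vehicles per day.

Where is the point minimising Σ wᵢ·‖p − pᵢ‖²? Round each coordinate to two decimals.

(3.71, 4.22)

The minimiser of Σwᵢ‖p−pᵢ‖² is the weighted centroid p* = (Σwᵢpᵢ)/(Σwᵢ).
Σwᵢ = 1160.
Σwᵢxᵢ = 400·2 + 60·0 + 200·5 + 500·5 = 4300.
Σwᵢyᵢ = 400·0 + 60·5 + 200·8 + 500·6 = 4900.
x* = 4300/1160 = 3.71, y* = 4900/1160 = 4.22.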